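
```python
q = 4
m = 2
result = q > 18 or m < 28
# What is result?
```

Answer: True

Derivation:
Trace (tracking result):
q = 4  # -> q = 4
m = 2  # -> m = 2
result = q > 18 or m < 28  # -> result = True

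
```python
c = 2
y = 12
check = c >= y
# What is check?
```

Trace (tracking check):
c = 2  # -> c = 2
y = 12  # -> y = 12
check = c >= y  # -> check = False

Answer: False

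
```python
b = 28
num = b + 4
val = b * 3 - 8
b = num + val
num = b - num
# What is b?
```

Answer: 108

Derivation:
Trace (tracking b):
b = 28  # -> b = 28
num = b + 4  # -> num = 32
val = b * 3 - 8  # -> val = 76
b = num + val  # -> b = 108
num = b - num  # -> num = 76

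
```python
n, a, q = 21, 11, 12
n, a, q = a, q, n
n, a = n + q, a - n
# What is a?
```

Answer: 1

Derivation:
Trace (tracking a):
n, a, q = (21, 11, 12)  # -> n = 21, a = 11, q = 12
n, a, q = (a, q, n)  # -> n = 11, a = 12, q = 21
n, a = (n + q, a - n)  # -> n = 32, a = 1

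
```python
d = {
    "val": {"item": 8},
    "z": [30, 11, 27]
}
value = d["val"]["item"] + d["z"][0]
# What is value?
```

Answer: 38

Derivation:
Trace (tracking value):
d = {'val': {'item': 8}, 'z': [30, 11, 27]}  # -> d = {'val': {'item': 8}, 'z': [30, 11, 27]}
value = d['val']['item'] + d['z'][0]  # -> value = 38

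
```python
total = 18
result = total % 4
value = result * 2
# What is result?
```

Trace (tracking result):
total = 18  # -> total = 18
result = total % 4  # -> result = 2
value = result * 2  # -> value = 4

Answer: 2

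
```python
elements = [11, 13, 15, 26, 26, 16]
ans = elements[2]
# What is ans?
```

Trace (tracking ans):
elements = [11, 13, 15, 26, 26, 16]  # -> elements = [11, 13, 15, 26, 26, 16]
ans = elements[2]  # -> ans = 15

Answer: 15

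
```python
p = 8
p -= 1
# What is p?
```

Answer: 7

Derivation:
Trace (tracking p):
p = 8  # -> p = 8
p -= 1  # -> p = 7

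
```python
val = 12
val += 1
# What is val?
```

Trace (tracking val):
val = 12  # -> val = 12
val += 1  # -> val = 13

Answer: 13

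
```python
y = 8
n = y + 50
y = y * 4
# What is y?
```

Trace (tracking y):
y = 8  # -> y = 8
n = y + 50  # -> n = 58
y = y * 4  # -> y = 32

Answer: 32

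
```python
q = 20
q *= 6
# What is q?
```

Answer: 120

Derivation:
Trace (tracking q):
q = 20  # -> q = 20
q *= 6  # -> q = 120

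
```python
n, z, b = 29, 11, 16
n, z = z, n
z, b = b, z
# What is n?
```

Trace (tracking n):
n, z, b = (29, 11, 16)  # -> n = 29, z = 11, b = 16
n, z = (z, n)  # -> n = 11, z = 29
z, b = (b, z)  # -> z = 16, b = 29

Answer: 11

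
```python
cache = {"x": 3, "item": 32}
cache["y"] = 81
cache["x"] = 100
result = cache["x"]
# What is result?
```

Trace (tracking result):
cache = {'x': 3, 'item': 32}  # -> cache = {'x': 3, 'item': 32}
cache['y'] = 81  # -> cache = {'x': 3, 'item': 32, 'y': 81}
cache['x'] = 100  # -> cache = {'x': 100, 'item': 32, 'y': 81}
result = cache['x']  # -> result = 100

Answer: 100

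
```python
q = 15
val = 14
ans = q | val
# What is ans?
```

Answer: 15

Derivation:
Trace (tracking ans):
q = 15  # -> q = 15
val = 14  # -> val = 14
ans = q | val  # -> ans = 15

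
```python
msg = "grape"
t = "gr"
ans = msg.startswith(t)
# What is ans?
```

Trace (tracking ans):
msg = 'grape'  # -> msg = 'grape'
t = 'gr'  # -> t = 'gr'
ans = msg.startswith(t)  # -> ans = True

Answer: True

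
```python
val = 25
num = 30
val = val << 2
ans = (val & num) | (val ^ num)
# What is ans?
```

Answer: 126

Derivation:
Trace (tracking ans):
val = 25  # -> val = 25
num = 30  # -> num = 30
val = val << 2  # -> val = 100
ans = val & num | val ^ num  # -> ans = 126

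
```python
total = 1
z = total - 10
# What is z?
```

Answer: -9

Derivation:
Trace (tracking z):
total = 1  # -> total = 1
z = total - 10  # -> z = -9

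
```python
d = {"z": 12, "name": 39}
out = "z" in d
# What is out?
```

Answer: True

Derivation:
Trace (tracking out):
d = {'z': 12, 'name': 39}  # -> d = {'z': 12, 'name': 39}
out = 'z' in d  # -> out = True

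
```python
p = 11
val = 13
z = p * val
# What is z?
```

Trace (tracking z):
p = 11  # -> p = 11
val = 13  # -> val = 13
z = p * val  # -> z = 143

Answer: 143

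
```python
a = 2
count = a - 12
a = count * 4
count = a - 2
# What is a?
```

Answer: -40

Derivation:
Trace (tracking a):
a = 2  # -> a = 2
count = a - 12  # -> count = -10
a = count * 4  # -> a = -40
count = a - 2  # -> count = -42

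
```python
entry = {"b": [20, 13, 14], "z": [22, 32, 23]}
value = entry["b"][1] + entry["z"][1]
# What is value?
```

Trace (tracking value):
entry = {'b': [20, 13, 14], 'z': [22, 32, 23]}  # -> entry = {'b': [20, 13, 14], 'z': [22, 32, 23]}
value = entry['b'][1] + entry['z'][1]  # -> value = 45

Answer: 45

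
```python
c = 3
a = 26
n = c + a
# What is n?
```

Answer: 29

Derivation:
Trace (tracking n):
c = 3  # -> c = 3
a = 26  # -> a = 26
n = c + a  # -> n = 29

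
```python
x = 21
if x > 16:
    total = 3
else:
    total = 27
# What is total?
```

Answer: 3

Derivation:
Trace (tracking total):
x = 21  # -> x = 21
if x > 16:  # condition is True
    total = 3  # -> total = 3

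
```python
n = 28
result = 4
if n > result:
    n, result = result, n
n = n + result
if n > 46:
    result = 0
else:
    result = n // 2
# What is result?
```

Answer: 16

Derivation:
Trace (tracking result):
n = 28  # -> n = 28
result = 4  # -> result = 4
if n > result:  # condition is True
    n, result = (result, n)  # -> n = 4, result = 28
n = n + result  # -> n = 32
if n > 46:  # condition is False
else:
    result = n // 2  # -> result = 16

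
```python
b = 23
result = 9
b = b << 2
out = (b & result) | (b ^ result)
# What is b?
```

Answer: 92

Derivation:
Trace (tracking b):
b = 23  # -> b = 23
result = 9  # -> result = 9
b = b << 2  # -> b = 92
out = b & result | b ^ result  # -> out = 93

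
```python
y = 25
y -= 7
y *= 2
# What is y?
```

Trace (tracking y):
y = 25  # -> y = 25
y -= 7  # -> y = 18
y *= 2  # -> y = 36

Answer: 36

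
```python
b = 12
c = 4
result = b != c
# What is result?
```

Answer: True

Derivation:
Trace (tracking result):
b = 12  # -> b = 12
c = 4  # -> c = 4
result = b != c  # -> result = True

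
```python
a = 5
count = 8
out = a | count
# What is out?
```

Trace (tracking out):
a = 5  # -> a = 5
count = 8  # -> count = 8
out = a | count  # -> out = 13

Answer: 13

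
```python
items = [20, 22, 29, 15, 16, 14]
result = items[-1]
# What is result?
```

Answer: 14

Derivation:
Trace (tracking result):
items = [20, 22, 29, 15, 16, 14]  # -> items = [20, 22, 29, 15, 16, 14]
result = items[-1]  # -> result = 14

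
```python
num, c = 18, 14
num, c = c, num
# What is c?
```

Trace (tracking c):
num, c = (18, 14)  # -> num = 18, c = 14
num, c = (c, num)  # -> num = 14, c = 18

Answer: 18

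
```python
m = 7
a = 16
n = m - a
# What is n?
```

Answer: -9

Derivation:
Trace (tracking n):
m = 7  # -> m = 7
a = 16  # -> a = 16
n = m - a  # -> n = -9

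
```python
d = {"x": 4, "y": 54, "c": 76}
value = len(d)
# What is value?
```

Answer: 3

Derivation:
Trace (tracking value):
d = {'x': 4, 'y': 54, 'c': 76}  # -> d = {'x': 4, 'y': 54, 'c': 76}
value = len(d)  # -> value = 3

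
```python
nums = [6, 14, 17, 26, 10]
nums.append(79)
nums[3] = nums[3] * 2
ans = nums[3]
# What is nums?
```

Trace (tracking nums):
nums = [6, 14, 17, 26, 10]  # -> nums = [6, 14, 17, 26, 10]
nums.append(79)  # -> nums = [6, 14, 17, 26, 10, 79]
nums[3] = nums[3] * 2  # -> nums = [6, 14, 17, 52, 10, 79]
ans = nums[3]  # -> ans = 52

Answer: [6, 14, 17, 52, 10, 79]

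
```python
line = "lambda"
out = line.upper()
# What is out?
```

Answer: 'LAMBDA'

Derivation:
Trace (tracking out):
line = 'lambda'  # -> line = 'lambda'
out = line.upper()  # -> out = 'LAMBDA'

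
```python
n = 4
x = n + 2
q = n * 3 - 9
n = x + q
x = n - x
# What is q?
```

Answer: 3

Derivation:
Trace (tracking q):
n = 4  # -> n = 4
x = n + 2  # -> x = 6
q = n * 3 - 9  # -> q = 3
n = x + q  # -> n = 9
x = n - x  # -> x = 3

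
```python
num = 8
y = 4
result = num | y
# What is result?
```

Answer: 12

Derivation:
Trace (tracking result):
num = 8  # -> num = 8
y = 4  # -> y = 4
result = num | y  # -> result = 12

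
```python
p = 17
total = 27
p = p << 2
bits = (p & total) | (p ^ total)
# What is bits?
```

Answer: 95

Derivation:
Trace (tracking bits):
p = 17  # -> p = 17
total = 27  # -> total = 27
p = p << 2  # -> p = 68
bits = p & total | p ^ total  # -> bits = 95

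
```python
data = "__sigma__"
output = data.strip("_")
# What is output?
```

Answer: 'sigma'

Derivation:
Trace (tracking output):
data = '__sigma__'  # -> data = '__sigma__'
output = data.strip('_')  # -> output = 'sigma'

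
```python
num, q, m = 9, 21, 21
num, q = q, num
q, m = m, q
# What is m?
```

Answer: 9

Derivation:
Trace (tracking m):
num, q, m = (9, 21, 21)  # -> num = 9, q = 21, m = 21
num, q = (q, num)  # -> num = 21, q = 9
q, m = (m, q)  # -> q = 21, m = 9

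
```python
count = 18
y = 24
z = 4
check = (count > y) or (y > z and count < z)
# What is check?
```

Answer: False

Derivation:
Trace (tracking check):
count = 18  # -> count = 18
y = 24  # -> y = 24
z = 4  # -> z = 4
check = count > y or (y > z and count < z)  # -> check = False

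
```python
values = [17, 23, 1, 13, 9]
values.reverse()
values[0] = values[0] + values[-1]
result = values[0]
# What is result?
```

Answer: 26

Derivation:
Trace (tracking result):
values = [17, 23, 1, 13, 9]  # -> values = [17, 23, 1, 13, 9]
values.reverse()  # -> values = [9, 13, 1, 23, 17]
values[0] = values[0] + values[-1]  # -> values = [26, 13, 1, 23, 17]
result = values[0]  # -> result = 26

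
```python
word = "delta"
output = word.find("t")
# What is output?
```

Answer: 3

Derivation:
Trace (tracking output):
word = 'delta'  # -> word = 'delta'
output = word.find('t')  # -> output = 3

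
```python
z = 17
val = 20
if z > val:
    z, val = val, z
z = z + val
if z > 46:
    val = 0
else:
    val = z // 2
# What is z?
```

Answer: 37

Derivation:
Trace (tracking z):
z = 17  # -> z = 17
val = 20  # -> val = 20
if z > val:  # condition is False
z = z + val  # -> z = 37
if z > 46:  # condition is False
else:
    val = z // 2  # -> val = 18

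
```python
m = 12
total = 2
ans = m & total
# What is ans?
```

Trace (tracking ans):
m = 12  # -> m = 12
total = 2  # -> total = 2
ans = m & total  # -> ans = 0

Answer: 0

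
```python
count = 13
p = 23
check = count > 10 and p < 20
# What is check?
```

Answer: False

Derivation:
Trace (tracking check):
count = 13  # -> count = 13
p = 23  # -> p = 23
check = count > 10 and p < 20  # -> check = False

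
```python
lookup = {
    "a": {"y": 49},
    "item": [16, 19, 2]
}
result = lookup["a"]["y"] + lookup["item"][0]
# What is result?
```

Trace (tracking result):
lookup = {'a': {'y': 49}, 'item': [16, 19, 2]}  # -> lookup = {'a': {'y': 49}, 'item': [16, 19, 2]}
result = lookup['a']['y'] + lookup['item'][0]  # -> result = 65

Answer: 65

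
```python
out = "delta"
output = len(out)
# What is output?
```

Answer: 5

Derivation:
Trace (tracking output):
out = 'delta'  # -> out = 'delta'
output = len(out)  # -> output = 5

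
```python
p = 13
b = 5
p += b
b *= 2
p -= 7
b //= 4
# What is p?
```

Answer: 11

Derivation:
Trace (tracking p):
p = 13  # -> p = 13
b = 5  # -> b = 5
p += b  # -> p = 18
b *= 2  # -> b = 10
p -= 7  # -> p = 11
b //= 4  # -> b = 2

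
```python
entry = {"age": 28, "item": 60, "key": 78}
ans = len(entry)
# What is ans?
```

Trace (tracking ans):
entry = {'age': 28, 'item': 60, 'key': 78}  # -> entry = {'age': 28, 'item': 60, 'key': 78}
ans = len(entry)  # -> ans = 3

Answer: 3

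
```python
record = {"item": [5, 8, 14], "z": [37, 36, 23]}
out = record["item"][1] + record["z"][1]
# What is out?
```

Trace (tracking out):
record = {'item': [5, 8, 14], 'z': [37, 36, 23]}  # -> record = {'item': [5, 8, 14], 'z': [37, 36, 23]}
out = record['item'][1] + record['z'][1]  # -> out = 44

Answer: 44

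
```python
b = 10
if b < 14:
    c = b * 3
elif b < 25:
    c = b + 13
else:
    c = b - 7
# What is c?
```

Trace (tracking c):
b = 10  # -> b = 10
if b < 14:  # condition is True
    c = b * 3  # -> c = 30

Answer: 30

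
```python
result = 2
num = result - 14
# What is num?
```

Trace (tracking num):
result = 2  # -> result = 2
num = result - 14  # -> num = -12

Answer: -12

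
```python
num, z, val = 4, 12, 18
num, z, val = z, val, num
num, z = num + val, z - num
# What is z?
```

Answer: 6

Derivation:
Trace (tracking z):
num, z, val = (4, 12, 18)  # -> num = 4, z = 12, val = 18
num, z, val = (z, val, num)  # -> num = 12, z = 18, val = 4
num, z = (num + val, z - num)  # -> num = 16, z = 6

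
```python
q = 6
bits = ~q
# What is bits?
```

Answer: -7

Derivation:
Trace (tracking bits):
q = 6  # -> q = 6
bits = ~q  # -> bits = -7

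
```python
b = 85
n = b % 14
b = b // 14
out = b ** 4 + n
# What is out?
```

Answer: 1297

Derivation:
Trace (tracking out):
b = 85  # -> b = 85
n = b % 14  # -> n = 1
b = b // 14  # -> b = 6
out = b ** 4 + n  # -> out = 1297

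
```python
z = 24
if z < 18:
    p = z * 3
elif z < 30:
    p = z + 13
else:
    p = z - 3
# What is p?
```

Answer: 37

Derivation:
Trace (tracking p):
z = 24  # -> z = 24
if z < 18:  # condition is False
elif z < 30:  # condition is True
    p = z + 13  # -> p = 37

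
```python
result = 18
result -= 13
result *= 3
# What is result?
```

Trace (tracking result):
result = 18  # -> result = 18
result -= 13  # -> result = 5
result *= 3  # -> result = 15

Answer: 15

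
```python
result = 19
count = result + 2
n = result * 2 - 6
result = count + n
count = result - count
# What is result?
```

Trace (tracking result):
result = 19  # -> result = 19
count = result + 2  # -> count = 21
n = result * 2 - 6  # -> n = 32
result = count + n  # -> result = 53
count = result - count  # -> count = 32

Answer: 53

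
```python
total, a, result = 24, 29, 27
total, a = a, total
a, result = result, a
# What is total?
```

Trace (tracking total):
total, a, result = (24, 29, 27)  # -> total = 24, a = 29, result = 27
total, a = (a, total)  # -> total = 29, a = 24
a, result = (result, a)  # -> a = 27, result = 24

Answer: 29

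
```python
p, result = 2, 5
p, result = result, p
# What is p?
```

Answer: 5

Derivation:
Trace (tracking p):
p, result = (2, 5)  # -> p = 2, result = 5
p, result = (result, p)  # -> p = 5, result = 2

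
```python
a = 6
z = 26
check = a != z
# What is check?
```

Trace (tracking check):
a = 6  # -> a = 6
z = 26  # -> z = 26
check = a != z  # -> check = True

Answer: True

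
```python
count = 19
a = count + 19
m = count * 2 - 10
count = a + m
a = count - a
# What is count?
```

Answer: 66

Derivation:
Trace (tracking count):
count = 19  # -> count = 19
a = count + 19  # -> a = 38
m = count * 2 - 10  # -> m = 28
count = a + m  # -> count = 66
a = count - a  # -> a = 28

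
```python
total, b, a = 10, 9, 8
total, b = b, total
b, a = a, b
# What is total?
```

Answer: 9

Derivation:
Trace (tracking total):
total, b, a = (10, 9, 8)  # -> total = 10, b = 9, a = 8
total, b = (b, total)  # -> total = 9, b = 10
b, a = (a, b)  # -> b = 8, a = 10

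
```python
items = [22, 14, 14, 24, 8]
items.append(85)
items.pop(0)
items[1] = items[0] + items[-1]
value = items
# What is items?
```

Trace (tracking items):
items = [22, 14, 14, 24, 8]  # -> items = [22, 14, 14, 24, 8]
items.append(85)  # -> items = [22, 14, 14, 24, 8, 85]
items.pop(0)  # -> items = [14, 14, 24, 8, 85]
items[1] = items[0] + items[-1]  # -> items = [14, 99, 24, 8, 85]
value = items  # -> value = [14, 99, 24, 8, 85]

Answer: [14, 99, 24, 8, 85]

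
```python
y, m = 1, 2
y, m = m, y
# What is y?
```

Answer: 2

Derivation:
Trace (tracking y):
y, m = (1, 2)  # -> y = 1, m = 2
y, m = (m, y)  # -> y = 2, m = 1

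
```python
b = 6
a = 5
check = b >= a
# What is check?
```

Answer: True

Derivation:
Trace (tracking check):
b = 6  # -> b = 6
a = 5  # -> a = 5
check = b >= a  # -> check = True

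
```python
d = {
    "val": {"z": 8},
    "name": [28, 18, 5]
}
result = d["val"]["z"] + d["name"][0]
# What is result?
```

Trace (tracking result):
d = {'val': {'z': 8}, 'name': [28, 18, 5]}  # -> d = {'val': {'z': 8}, 'name': [28, 18, 5]}
result = d['val']['z'] + d['name'][0]  # -> result = 36

Answer: 36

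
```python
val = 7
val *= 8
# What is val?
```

Trace (tracking val):
val = 7  # -> val = 7
val *= 8  # -> val = 56

Answer: 56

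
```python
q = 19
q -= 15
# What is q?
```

Trace (tracking q):
q = 19  # -> q = 19
q -= 15  # -> q = 4

Answer: 4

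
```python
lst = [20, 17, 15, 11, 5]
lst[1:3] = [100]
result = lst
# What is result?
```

Trace (tracking result):
lst = [20, 17, 15, 11, 5]  # -> lst = [20, 17, 15, 11, 5]
lst[1:3] = [100]  # -> lst = [20, 100, 11, 5]
result = lst  # -> result = [20, 100, 11, 5]

Answer: [20, 100, 11, 5]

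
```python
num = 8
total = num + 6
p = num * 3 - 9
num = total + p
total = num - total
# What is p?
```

Trace (tracking p):
num = 8  # -> num = 8
total = num + 6  # -> total = 14
p = num * 3 - 9  # -> p = 15
num = total + p  # -> num = 29
total = num - total  # -> total = 15

Answer: 15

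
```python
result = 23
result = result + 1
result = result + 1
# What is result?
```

Answer: 25

Derivation:
Trace (tracking result):
result = 23  # -> result = 23
result = result + 1  # -> result = 24
result = result + 1  # -> result = 25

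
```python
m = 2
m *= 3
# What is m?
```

Answer: 6

Derivation:
Trace (tracking m):
m = 2  # -> m = 2
m *= 3  # -> m = 6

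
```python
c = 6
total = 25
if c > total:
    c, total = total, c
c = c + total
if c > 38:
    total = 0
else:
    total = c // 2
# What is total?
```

Answer: 15

Derivation:
Trace (tracking total):
c = 6  # -> c = 6
total = 25  # -> total = 25
if c > total:  # condition is False
c = c + total  # -> c = 31
if c > 38:  # condition is False
else:
    total = c // 2  # -> total = 15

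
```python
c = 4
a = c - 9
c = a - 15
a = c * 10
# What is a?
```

Trace (tracking a):
c = 4  # -> c = 4
a = c - 9  # -> a = -5
c = a - 15  # -> c = -20
a = c * 10  # -> a = -200

Answer: -200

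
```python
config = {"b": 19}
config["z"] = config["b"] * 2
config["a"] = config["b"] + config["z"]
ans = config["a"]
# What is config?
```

Trace (tracking config):
config = {'b': 19}  # -> config = {'b': 19}
config['z'] = config['b'] * 2  # -> config = {'b': 19, 'z': 38}
config['a'] = config['b'] + config['z']  # -> config = {'b': 19, 'z': 38, 'a': 57}
ans = config['a']  # -> ans = 57

Answer: {'b': 19, 'z': 38, 'a': 57}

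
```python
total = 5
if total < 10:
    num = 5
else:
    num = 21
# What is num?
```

Trace (tracking num):
total = 5  # -> total = 5
if total < 10:  # condition is True
    num = 5  # -> num = 5

Answer: 5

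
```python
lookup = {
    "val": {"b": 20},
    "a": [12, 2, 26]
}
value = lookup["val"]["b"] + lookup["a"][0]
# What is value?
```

Answer: 32

Derivation:
Trace (tracking value):
lookup = {'val': {'b': 20}, 'a': [12, 2, 26]}  # -> lookup = {'val': {'b': 20}, 'a': [12, 2, 26]}
value = lookup['val']['b'] + lookup['a'][0]  # -> value = 32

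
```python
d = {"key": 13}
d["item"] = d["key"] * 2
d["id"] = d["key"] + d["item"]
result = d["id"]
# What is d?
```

Trace (tracking d):
d = {'key': 13}  # -> d = {'key': 13}
d['item'] = d['key'] * 2  # -> d = {'key': 13, 'item': 26}
d['id'] = d['key'] + d['item']  # -> d = {'key': 13, 'item': 26, 'id': 39}
result = d['id']  # -> result = 39

Answer: {'key': 13, 'item': 26, 'id': 39}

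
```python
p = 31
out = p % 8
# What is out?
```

Answer: 7

Derivation:
Trace (tracking out):
p = 31  # -> p = 31
out = p % 8  # -> out = 7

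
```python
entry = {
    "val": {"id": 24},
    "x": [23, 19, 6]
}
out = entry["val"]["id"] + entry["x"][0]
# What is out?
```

Trace (tracking out):
entry = {'val': {'id': 24}, 'x': [23, 19, 6]}  # -> entry = {'val': {'id': 24}, 'x': [23, 19, 6]}
out = entry['val']['id'] + entry['x'][0]  # -> out = 47

Answer: 47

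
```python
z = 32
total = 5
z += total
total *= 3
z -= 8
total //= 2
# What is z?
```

Answer: 29

Derivation:
Trace (tracking z):
z = 32  # -> z = 32
total = 5  # -> total = 5
z += total  # -> z = 37
total *= 3  # -> total = 15
z -= 8  # -> z = 29
total //= 2  # -> total = 7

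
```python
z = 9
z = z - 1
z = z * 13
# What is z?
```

Trace (tracking z):
z = 9  # -> z = 9
z = z - 1  # -> z = 8
z = z * 13  # -> z = 104

Answer: 104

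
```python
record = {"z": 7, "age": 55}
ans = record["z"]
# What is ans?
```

Answer: 7

Derivation:
Trace (tracking ans):
record = {'z': 7, 'age': 55}  # -> record = {'z': 7, 'age': 55}
ans = record['z']  # -> ans = 7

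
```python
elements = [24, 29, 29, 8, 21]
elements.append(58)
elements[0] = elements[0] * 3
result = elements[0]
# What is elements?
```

Trace (tracking elements):
elements = [24, 29, 29, 8, 21]  # -> elements = [24, 29, 29, 8, 21]
elements.append(58)  # -> elements = [24, 29, 29, 8, 21, 58]
elements[0] = elements[0] * 3  # -> elements = [72, 29, 29, 8, 21, 58]
result = elements[0]  # -> result = 72

Answer: [72, 29, 29, 8, 21, 58]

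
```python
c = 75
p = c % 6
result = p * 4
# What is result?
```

Answer: 12

Derivation:
Trace (tracking result):
c = 75  # -> c = 75
p = c % 6  # -> p = 3
result = p * 4  # -> result = 12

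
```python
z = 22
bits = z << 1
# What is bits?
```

Trace (tracking bits):
z = 22  # -> z = 22
bits = z << 1  # -> bits = 44

Answer: 44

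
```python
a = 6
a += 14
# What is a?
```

Answer: 20

Derivation:
Trace (tracking a):
a = 6  # -> a = 6
a += 14  # -> a = 20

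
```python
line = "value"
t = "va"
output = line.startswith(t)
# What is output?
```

Answer: True

Derivation:
Trace (tracking output):
line = 'value'  # -> line = 'value'
t = 'va'  # -> t = 'va'
output = line.startswith(t)  # -> output = True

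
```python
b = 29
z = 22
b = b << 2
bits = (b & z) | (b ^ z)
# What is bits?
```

Trace (tracking bits):
b = 29  # -> b = 29
z = 22  # -> z = 22
b = b << 2  # -> b = 116
bits = b & z | b ^ z  # -> bits = 118

Answer: 118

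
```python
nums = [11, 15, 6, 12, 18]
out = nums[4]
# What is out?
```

Answer: 18

Derivation:
Trace (tracking out):
nums = [11, 15, 6, 12, 18]  # -> nums = [11, 15, 6, 12, 18]
out = nums[4]  # -> out = 18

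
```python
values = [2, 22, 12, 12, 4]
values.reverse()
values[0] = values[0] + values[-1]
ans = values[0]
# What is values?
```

Trace (tracking values):
values = [2, 22, 12, 12, 4]  # -> values = [2, 22, 12, 12, 4]
values.reverse()  # -> values = [4, 12, 12, 22, 2]
values[0] = values[0] + values[-1]  # -> values = [6, 12, 12, 22, 2]
ans = values[0]  # -> ans = 6

Answer: [6, 12, 12, 22, 2]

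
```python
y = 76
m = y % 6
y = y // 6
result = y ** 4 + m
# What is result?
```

Answer: 20740

Derivation:
Trace (tracking result):
y = 76  # -> y = 76
m = y % 6  # -> m = 4
y = y // 6  # -> y = 12
result = y ** 4 + m  # -> result = 20740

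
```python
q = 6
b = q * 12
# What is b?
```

Trace (tracking b):
q = 6  # -> q = 6
b = q * 12  # -> b = 72

Answer: 72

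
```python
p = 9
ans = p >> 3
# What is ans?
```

Answer: 1

Derivation:
Trace (tracking ans):
p = 9  # -> p = 9
ans = p >> 3  # -> ans = 1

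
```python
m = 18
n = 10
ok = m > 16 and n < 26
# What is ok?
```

Answer: True

Derivation:
Trace (tracking ok):
m = 18  # -> m = 18
n = 10  # -> n = 10
ok = m > 16 and n < 26  # -> ok = True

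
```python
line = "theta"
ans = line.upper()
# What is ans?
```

Trace (tracking ans):
line = 'theta'  # -> line = 'theta'
ans = line.upper()  # -> ans = 'THETA'

Answer: 'THETA'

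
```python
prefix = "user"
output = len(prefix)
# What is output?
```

Answer: 4

Derivation:
Trace (tracking output):
prefix = 'user'  # -> prefix = 'user'
output = len(prefix)  # -> output = 4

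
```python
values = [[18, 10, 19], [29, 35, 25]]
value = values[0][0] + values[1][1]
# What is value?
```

Trace (tracking value):
values = [[18, 10, 19], [29, 35, 25]]  # -> values = [[18, 10, 19], [29, 35, 25]]
value = values[0][0] + values[1][1]  # -> value = 53

Answer: 53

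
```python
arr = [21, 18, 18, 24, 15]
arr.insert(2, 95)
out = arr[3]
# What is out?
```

Answer: 18

Derivation:
Trace (tracking out):
arr = [21, 18, 18, 24, 15]  # -> arr = [21, 18, 18, 24, 15]
arr.insert(2, 95)  # -> arr = [21, 18, 95, 18, 24, 15]
out = arr[3]  # -> out = 18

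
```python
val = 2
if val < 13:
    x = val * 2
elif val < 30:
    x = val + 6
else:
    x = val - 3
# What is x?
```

Trace (tracking x):
val = 2  # -> val = 2
if val < 13:  # condition is True
    x = val * 2  # -> x = 4

Answer: 4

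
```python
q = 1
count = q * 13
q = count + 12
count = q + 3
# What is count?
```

Answer: 28

Derivation:
Trace (tracking count):
q = 1  # -> q = 1
count = q * 13  # -> count = 13
q = count + 12  # -> q = 25
count = q + 3  # -> count = 28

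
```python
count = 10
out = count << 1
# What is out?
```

Answer: 20

Derivation:
Trace (tracking out):
count = 10  # -> count = 10
out = count << 1  # -> out = 20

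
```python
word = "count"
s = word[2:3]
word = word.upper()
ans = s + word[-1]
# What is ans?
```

Answer: 'uT'

Derivation:
Trace (tracking ans):
word = 'count'  # -> word = 'count'
s = word[2:3]  # -> s = 'u'
word = word.upper()  # -> word = 'COUNT'
ans = s + word[-1]  # -> ans = 'uT'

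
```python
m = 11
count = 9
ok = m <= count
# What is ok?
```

Answer: False

Derivation:
Trace (tracking ok):
m = 11  # -> m = 11
count = 9  # -> count = 9
ok = m <= count  # -> ok = False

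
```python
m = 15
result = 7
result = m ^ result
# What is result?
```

Answer: 8

Derivation:
Trace (tracking result):
m = 15  # -> m = 15
result = 7  # -> result = 7
result = m ^ result  # -> result = 8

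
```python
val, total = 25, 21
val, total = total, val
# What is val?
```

Answer: 21

Derivation:
Trace (tracking val):
val, total = (25, 21)  # -> val = 25, total = 21
val, total = (total, val)  # -> val = 21, total = 25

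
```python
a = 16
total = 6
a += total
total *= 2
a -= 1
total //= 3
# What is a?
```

Answer: 21

Derivation:
Trace (tracking a):
a = 16  # -> a = 16
total = 6  # -> total = 6
a += total  # -> a = 22
total *= 2  # -> total = 12
a -= 1  # -> a = 21
total //= 3  # -> total = 4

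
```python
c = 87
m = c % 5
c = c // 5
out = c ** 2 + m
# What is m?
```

Trace (tracking m):
c = 87  # -> c = 87
m = c % 5  # -> m = 2
c = c // 5  # -> c = 17
out = c ** 2 + m  # -> out = 291

Answer: 2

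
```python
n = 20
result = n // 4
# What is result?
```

Trace (tracking result):
n = 20  # -> n = 20
result = n // 4  # -> result = 5

Answer: 5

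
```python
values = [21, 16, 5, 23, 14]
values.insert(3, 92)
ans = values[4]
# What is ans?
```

Trace (tracking ans):
values = [21, 16, 5, 23, 14]  # -> values = [21, 16, 5, 23, 14]
values.insert(3, 92)  # -> values = [21, 16, 5, 92, 23, 14]
ans = values[4]  # -> ans = 23

Answer: 23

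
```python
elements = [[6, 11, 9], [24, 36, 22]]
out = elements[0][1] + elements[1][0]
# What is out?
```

Answer: 35

Derivation:
Trace (tracking out):
elements = [[6, 11, 9], [24, 36, 22]]  # -> elements = [[6, 11, 9], [24, 36, 22]]
out = elements[0][1] + elements[1][0]  # -> out = 35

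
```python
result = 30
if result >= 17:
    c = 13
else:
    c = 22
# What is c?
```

Answer: 13

Derivation:
Trace (tracking c):
result = 30  # -> result = 30
if result >= 17:  # condition is True
    c = 13  # -> c = 13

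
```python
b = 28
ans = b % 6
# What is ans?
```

Trace (tracking ans):
b = 28  # -> b = 28
ans = b % 6  # -> ans = 4

Answer: 4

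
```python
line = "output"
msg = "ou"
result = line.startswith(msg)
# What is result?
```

Answer: True

Derivation:
Trace (tracking result):
line = 'output'  # -> line = 'output'
msg = 'ou'  # -> msg = 'ou'
result = line.startswith(msg)  # -> result = True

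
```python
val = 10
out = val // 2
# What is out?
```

Answer: 5

Derivation:
Trace (tracking out):
val = 10  # -> val = 10
out = val // 2  # -> out = 5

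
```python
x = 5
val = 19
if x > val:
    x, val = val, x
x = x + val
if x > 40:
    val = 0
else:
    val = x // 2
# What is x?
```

Trace (tracking x):
x = 5  # -> x = 5
val = 19  # -> val = 19
if x > val:  # condition is False
x = x + val  # -> x = 24
if x > 40:  # condition is False
else:
    val = x // 2  # -> val = 12

Answer: 24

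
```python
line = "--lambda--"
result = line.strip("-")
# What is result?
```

Trace (tracking result):
line = '--lambda--'  # -> line = '--lambda--'
result = line.strip('-')  # -> result = 'lambda'

Answer: 'lambda'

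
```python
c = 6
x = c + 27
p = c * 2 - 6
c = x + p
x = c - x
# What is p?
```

Trace (tracking p):
c = 6  # -> c = 6
x = c + 27  # -> x = 33
p = c * 2 - 6  # -> p = 6
c = x + p  # -> c = 39
x = c - x  # -> x = 6

Answer: 6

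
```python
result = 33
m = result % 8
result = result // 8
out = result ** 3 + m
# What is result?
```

Answer: 4

Derivation:
Trace (tracking result):
result = 33  # -> result = 33
m = result % 8  # -> m = 1
result = result // 8  # -> result = 4
out = result ** 3 + m  # -> out = 65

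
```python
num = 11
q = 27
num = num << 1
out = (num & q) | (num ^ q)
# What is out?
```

Answer: 31

Derivation:
Trace (tracking out):
num = 11  # -> num = 11
q = 27  # -> q = 27
num = num << 1  # -> num = 22
out = num & q | num ^ q  # -> out = 31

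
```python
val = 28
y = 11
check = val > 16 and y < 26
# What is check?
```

Trace (tracking check):
val = 28  # -> val = 28
y = 11  # -> y = 11
check = val > 16 and y < 26  # -> check = True

Answer: True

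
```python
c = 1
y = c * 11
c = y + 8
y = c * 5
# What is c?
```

Answer: 19

Derivation:
Trace (tracking c):
c = 1  # -> c = 1
y = c * 11  # -> y = 11
c = y + 8  # -> c = 19
y = c * 5  # -> y = 95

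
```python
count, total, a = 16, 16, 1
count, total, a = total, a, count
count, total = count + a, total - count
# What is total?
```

Trace (tracking total):
count, total, a = (16, 16, 1)  # -> count = 16, total = 16, a = 1
count, total, a = (total, a, count)  # -> count = 16, total = 1, a = 16
count, total = (count + a, total - count)  # -> count = 32, total = -15

Answer: -15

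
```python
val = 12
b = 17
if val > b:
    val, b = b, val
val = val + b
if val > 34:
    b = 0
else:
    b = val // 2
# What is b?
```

Answer: 14

Derivation:
Trace (tracking b):
val = 12  # -> val = 12
b = 17  # -> b = 17
if val > b:  # condition is False
val = val + b  # -> val = 29
if val > 34:  # condition is False
else:
    b = val // 2  # -> b = 14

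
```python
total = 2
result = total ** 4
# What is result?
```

Answer: 16

Derivation:
Trace (tracking result):
total = 2  # -> total = 2
result = total ** 4  # -> result = 16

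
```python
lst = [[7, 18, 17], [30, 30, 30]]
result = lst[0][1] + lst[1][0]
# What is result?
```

Answer: 48

Derivation:
Trace (tracking result):
lst = [[7, 18, 17], [30, 30, 30]]  # -> lst = [[7, 18, 17], [30, 30, 30]]
result = lst[0][1] + lst[1][0]  # -> result = 48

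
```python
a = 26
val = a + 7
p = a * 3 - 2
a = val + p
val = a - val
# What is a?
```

Answer: 109

Derivation:
Trace (tracking a):
a = 26  # -> a = 26
val = a + 7  # -> val = 33
p = a * 3 - 2  # -> p = 76
a = val + p  # -> a = 109
val = a - val  # -> val = 76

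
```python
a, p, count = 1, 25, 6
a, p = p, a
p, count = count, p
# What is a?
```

Answer: 25

Derivation:
Trace (tracking a):
a, p, count = (1, 25, 6)  # -> a = 1, p = 25, count = 6
a, p = (p, a)  # -> a = 25, p = 1
p, count = (count, p)  # -> p = 6, count = 1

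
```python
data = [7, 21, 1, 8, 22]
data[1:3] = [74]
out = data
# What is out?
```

Trace (tracking out):
data = [7, 21, 1, 8, 22]  # -> data = [7, 21, 1, 8, 22]
data[1:3] = [74]  # -> data = [7, 74, 8, 22]
out = data  # -> out = [7, 74, 8, 22]

Answer: [7, 74, 8, 22]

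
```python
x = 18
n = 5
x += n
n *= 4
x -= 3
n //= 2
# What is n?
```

Trace (tracking n):
x = 18  # -> x = 18
n = 5  # -> n = 5
x += n  # -> x = 23
n *= 4  # -> n = 20
x -= 3  # -> x = 20
n //= 2  # -> n = 10

Answer: 10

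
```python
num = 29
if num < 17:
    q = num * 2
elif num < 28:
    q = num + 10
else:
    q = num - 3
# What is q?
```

Trace (tracking q):
num = 29  # -> num = 29
if num < 17:  # condition is False
elif num < 28:  # condition is False
else:
    q = num - 3  # -> q = 26

Answer: 26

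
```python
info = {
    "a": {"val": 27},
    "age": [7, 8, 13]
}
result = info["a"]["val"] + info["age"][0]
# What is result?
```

Trace (tracking result):
info = {'a': {'val': 27}, 'age': [7, 8, 13]}  # -> info = {'a': {'val': 27}, 'age': [7, 8, 13]}
result = info['a']['val'] + info['age'][0]  # -> result = 34

Answer: 34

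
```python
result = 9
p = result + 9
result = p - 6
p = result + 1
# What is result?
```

Answer: 12

Derivation:
Trace (tracking result):
result = 9  # -> result = 9
p = result + 9  # -> p = 18
result = p - 6  # -> result = 12
p = result + 1  # -> p = 13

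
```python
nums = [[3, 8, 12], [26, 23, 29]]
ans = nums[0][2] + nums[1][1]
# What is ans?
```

Trace (tracking ans):
nums = [[3, 8, 12], [26, 23, 29]]  # -> nums = [[3, 8, 12], [26, 23, 29]]
ans = nums[0][2] + nums[1][1]  # -> ans = 35

Answer: 35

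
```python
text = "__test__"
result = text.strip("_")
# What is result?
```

Trace (tracking result):
text = '__test__'  # -> text = '__test__'
result = text.strip('_')  # -> result = 'test'

Answer: 'test'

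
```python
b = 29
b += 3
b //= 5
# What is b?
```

Trace (tracking b):
b = 29  # -> b = 29
b += 3  # -> b = 32
b //= 5  # -> b = 6

Answer: 6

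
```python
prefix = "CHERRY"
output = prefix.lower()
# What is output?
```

Answer: 'cherry'

Derivation:
Trace (tracking output):
prefix = 'CHERRY'  # -> prefix = 'CHERRY'
output = prefix.lower()  # -> output = 'cherry'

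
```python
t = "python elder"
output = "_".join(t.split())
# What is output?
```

Answer: 'python_elder'

Derivation:
Trace (tracking output):
t = 'python elder'  # -> t = 'python elder'
output = '_'.join(t.split())  # -> output = 'python_elder'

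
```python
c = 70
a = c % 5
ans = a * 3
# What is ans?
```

Trace (tracking ans):
c = 70  # -> c = 70
a = c % 5  # -> a = 0
ans = a * 3  # -> ans = 0

Answer: 0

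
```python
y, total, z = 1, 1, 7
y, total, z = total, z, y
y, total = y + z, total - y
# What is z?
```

Answer: 1

Derivation:
Trace (tracking z):
y, total, z = (1, 1, 7)  # -> y = 1, total = 1, z = 7
y, total, z = (total, z, y)  # -> y = 1, total = 7, z = 1
y, total = (y + z, total - y)  # -> y = 2, total = 6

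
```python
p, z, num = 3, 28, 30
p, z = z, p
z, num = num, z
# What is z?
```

Trace (tracking z):
p, z, num = (3, 28, 30)  # -> p = 3, z = 28, num = 30
p, z = (z, p)  # -> p = 28, z = 3
z, num = (num, z)  # -> z = 30, num = 3

Answer: 30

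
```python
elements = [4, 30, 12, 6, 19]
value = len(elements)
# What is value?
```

Answer: 5

Derivation:
Trace (tracking value):
elements = [4, 30, 12, 6, 19]  # -> elements = [4, 30, 12, 6, 19]
value = len(elements)  # -> value = 5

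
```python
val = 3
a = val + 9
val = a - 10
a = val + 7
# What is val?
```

Answer: 2

Derivation:
Trace (tracking val):
val = 3  # -> val = 3
a = val + 9  # -> a = 12
val = a - 10  # -> val = 2
a = val + 7  # -> a = 9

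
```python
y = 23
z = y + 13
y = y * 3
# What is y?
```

Trace (tracking y):
y = 23  # -> y = 23
z = y + 13  # -> z = 36
y = y * 3  # -> y = 69

Answer: 69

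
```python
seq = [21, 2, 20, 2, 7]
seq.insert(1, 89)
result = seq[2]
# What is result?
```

Trace (tracking result):
seq = [21, 2, 20, 2, 7]  # -> seq = [21, 2, 20, 2, 7]
seq.insert(1, 89)  # -> seq = [21, 89, 2, 20, 2, 7]
result = seq[2]  # -> result = 2

Answer: 2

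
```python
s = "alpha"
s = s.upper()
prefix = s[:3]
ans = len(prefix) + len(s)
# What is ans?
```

Trace (tracking ans):
s = 'alpha'  # -> s = 'alpha'
s = s.upper()  # -> s = 'ALPHA'
prefix = s[:3]  # -> prefix = 'ALP'
ans = len(prefix) + len(s)  # -> ans = 8

Answer: 8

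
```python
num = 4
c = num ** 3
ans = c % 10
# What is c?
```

Trace (tracking c):
num = 4  # -> num = 4
c = num ** 3  # -> c = 64
ans = c % 10  # -> ans = 4

Answer: 64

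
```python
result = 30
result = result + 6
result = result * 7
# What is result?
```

Answer: 252

Derivation:
Trace (tracking result):
result = 30  # -> result = 30
result = result + 6  # -> result = 36
result = result * 7  # -> result = 252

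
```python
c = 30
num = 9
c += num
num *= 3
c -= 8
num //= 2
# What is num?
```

Answer: 13

Derivation:
Trace (tracking num):
c = 30  # -> c = 30
num = 9  # -> num = 9
c += num  # -> c = 39
num *= 3  # -> num = 27
c -= 8  # -> c = 31
num //= 2  # -> num = 13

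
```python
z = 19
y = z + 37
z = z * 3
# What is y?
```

Answer: 56

Derivation:
Trace (tracking y):
z = 19  # -> z = 19
y = z + 37  # -> y = 56
z = z * 3  # -> z = 57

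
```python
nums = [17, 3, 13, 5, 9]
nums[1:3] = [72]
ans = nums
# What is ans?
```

Trace (tracking ans):
nums = [17, 3, 13, 5, 9]  # -> nums = [17, 3, 13, 5, 9]
nums[1:3] = [72]  # -> nums = [17, 72, 5, 9]
ans = nums  # -> ans = [17, 72, 5, 9]

Answer: [17, 72, 5, 9]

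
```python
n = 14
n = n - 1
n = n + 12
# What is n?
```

Trace (tracking n):
n = 14  # -> n = 14
n = n - 1  # -> n = 13
n = n + 12  # -> n = 25

Answer: 25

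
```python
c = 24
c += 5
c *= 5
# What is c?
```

Answer: 145

Derivation:
Trace (tracking c):
c = 24  # -> c = 24
c += 5  # -> c = 29
c *= 5  # -> c = 145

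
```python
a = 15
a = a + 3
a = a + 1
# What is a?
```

Trace (tracking a):
a = 15  # -> a = 15
a = a + 3  # -> a = 18
a = a + 1  # -> a = 19

Answer: 19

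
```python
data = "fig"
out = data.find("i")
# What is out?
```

Answer: 1

Derivation:
Trace (tracking out):
data = 'fig'  # -> data = 'fig'
out = data.find('i')  # -> out = 1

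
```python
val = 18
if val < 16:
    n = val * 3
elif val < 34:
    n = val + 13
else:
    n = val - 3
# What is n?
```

Answer: 31

Derivation:
Trace (tracking n):
val = 18  # -> val = 18
if val < 16:  # condition is False
elif val < 34:  # condition is True
    n = val + 13  # -> n = 31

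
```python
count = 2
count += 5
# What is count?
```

Answer: 7

Derivation:
Trace (tracking count):
count = 2  # -> count = 2
count += 5  # -> count = 7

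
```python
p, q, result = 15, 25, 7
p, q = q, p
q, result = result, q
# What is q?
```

Trace (tracking q):
p, q, result = (15, 25, 7)  # -> p = 15, q = 25, result = 7
p, q = (q, p)  # -> p = 25, q = 15
q, result = (result, q)  # -> q = 7, result = 15

Answer: 7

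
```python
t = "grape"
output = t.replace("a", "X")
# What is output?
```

Trace (tracking output):
t = 'grape'  # -> t = 'grape'
output = t.replace('a', 'X')  # -> output = 'grXpe'

Answer: 'grXpe'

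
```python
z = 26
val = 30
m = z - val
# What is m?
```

Answer: -4

Derivation:
Trace (tracking m):
z = 26  # -> z = 26
val = 30  # -> val = 30
m = z - val  # -> m = -4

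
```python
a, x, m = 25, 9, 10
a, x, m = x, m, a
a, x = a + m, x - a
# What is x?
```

Trace (tracking x):
a, x, m = (25, 9, 10)  # -> a = 25, x = 9, m = 10
a, x, m = (x, m, a)  # -> a = 9, x = 10, m = 25
a, x = (a + m, x - a)  # -> a = 34, x = 1

Answer: 1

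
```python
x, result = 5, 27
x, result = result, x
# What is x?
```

Answer: 27

Derivation:
Trace (tracking x):
x, result = (5, 27)  # -> x = 5, result = 27
x, result = (result, x)  # -> x = 27, result = 5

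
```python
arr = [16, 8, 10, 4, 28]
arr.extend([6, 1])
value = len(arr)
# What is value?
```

Answer: 7

Derivation:
Trace (tracking value):
arr = [16, 8, 10, 4, 28]  # -> arr = [16, 8, 10, 4, 28]
arr.extend([6, 1])  # -> arr = [16, 8, 10, 4, 28, 6, 1]
value = len(arr)  # -> value = 7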